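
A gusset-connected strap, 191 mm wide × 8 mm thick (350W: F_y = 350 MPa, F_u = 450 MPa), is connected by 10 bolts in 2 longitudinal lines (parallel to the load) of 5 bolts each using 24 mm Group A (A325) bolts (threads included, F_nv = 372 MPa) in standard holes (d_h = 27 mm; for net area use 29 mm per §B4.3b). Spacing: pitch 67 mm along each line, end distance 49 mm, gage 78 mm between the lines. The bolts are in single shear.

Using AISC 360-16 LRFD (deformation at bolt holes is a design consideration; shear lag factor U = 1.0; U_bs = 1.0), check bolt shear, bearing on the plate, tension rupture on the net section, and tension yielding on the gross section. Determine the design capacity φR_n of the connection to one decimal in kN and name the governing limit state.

Bolt shear: A_b = π(24)²/4 = 452.39 mm². φR_n = 0.75 × 372 × 452.39 × 10 × 1 = 1262.2 kN.
Bearing (8 mm plate, F_u = 450 MPa): end bolts L_c = 49 − 27/2 = 35.5, R_n = min(1.2×35.5×8×450, 2.4×24×8×450) = 153.36 kN/bolt; interior L_c = 67 − 27 = 40, R_n = 172.8 kN/bolt. φR_n = 0.75 × (2×153.36 + 8×172.8) = 1266.8 kN.
Tension rupture (net): A_n = (191 − 2×29)×8 = 1064 mm² (U = 1.0, A_e = A_n). φR_n = 0.75 × 450 × 1064 = 359.1 kN.
Tension yield (gross): A_g = 191×8 = 1528 mm². φR_n = 0.90 × 350 × 1528 = 481.3 kN.
Governing: min(1262.2, 1266.8, 359.1, 481.3) = 359.1 kN → net-section rupture.

359.1 kN (net-section rupture governs)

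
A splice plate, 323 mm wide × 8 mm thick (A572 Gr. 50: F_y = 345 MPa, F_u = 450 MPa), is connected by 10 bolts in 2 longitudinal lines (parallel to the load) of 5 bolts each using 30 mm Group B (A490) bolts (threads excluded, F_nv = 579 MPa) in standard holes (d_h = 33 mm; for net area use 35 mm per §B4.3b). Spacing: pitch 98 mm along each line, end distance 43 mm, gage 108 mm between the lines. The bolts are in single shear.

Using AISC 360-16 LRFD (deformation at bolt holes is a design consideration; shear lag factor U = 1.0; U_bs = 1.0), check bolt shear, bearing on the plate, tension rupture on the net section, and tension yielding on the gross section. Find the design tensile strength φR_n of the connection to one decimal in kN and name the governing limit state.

683.1 kN (net-section rupture governs)

Bolt shear: A_b = π(30)²/4 = 706.86 mm². φR_n = 0.75 × 579 × 706.86 × 10 × 1 = 3069.5 kN.
Bearing (8 mm plate, F_u = 450 MPa): end bolts L_c = 43 − 33/2 = 26.5, R_n = min(1.2×26.5×8×450, 2.4×30×8×450) = 114.48 kN/bolt; interior L_c = 98 − 33 = 65, R_n = 259.2 kN/bolt. φR_n = 0.75 × (2×114.48 + 8×259.2) = 1726.9 kN.
Tension rupture (net): A_n = (323 − 2×35)×8 = 2024 mm² (U = 1.0, A_e = A_n). φR_n = 0.75 × 450 × 2024 = 683.1 kN.
Tension yield (gross): A_g = 323×8 = 2584 mm². φR_n = 0.90 × 345 × 2584 = 802.3 kN.
Governing: min(3069.5, 1726.9, 683.1, 802.3) = 683.1 kN → net-section rupture.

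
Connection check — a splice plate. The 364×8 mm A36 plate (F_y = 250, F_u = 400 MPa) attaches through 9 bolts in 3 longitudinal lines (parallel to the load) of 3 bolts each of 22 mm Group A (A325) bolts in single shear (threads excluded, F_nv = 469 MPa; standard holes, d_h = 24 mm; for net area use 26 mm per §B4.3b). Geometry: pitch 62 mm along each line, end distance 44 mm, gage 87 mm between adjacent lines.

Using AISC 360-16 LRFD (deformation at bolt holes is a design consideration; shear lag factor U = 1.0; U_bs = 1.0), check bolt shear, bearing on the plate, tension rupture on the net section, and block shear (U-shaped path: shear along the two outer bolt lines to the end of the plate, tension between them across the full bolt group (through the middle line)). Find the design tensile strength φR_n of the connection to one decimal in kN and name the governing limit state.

Bolt shear: A_b = π(22)²/4 = 380.13 mm². φR_n = 0.75 × 469 × 380.13 × 9 × 1 = 1203.4 kN.
Bearing (8 mm plate, F_u = 400 MPa): end bolts L_c = 44 − 24/2 = 32, R_n = min(1.2×32×8×400, 2.4×22×8×400) = 122.88 kN/bolt; interior L_c = 62 − 24 = 38, R_n = 145.92 kN/bolt. φR_n = 0.75 × (3×122.88 + 6×145.92) = 933.1 kN.
Tension rupture (net): A_n = (364 − 3×26)×8 = 2288 mm² (U = 1.0, A_e = A_n). φR_n = 0.75 × 400 × 2288 = 686.4 kN.
Block shear: shear path 2×[44+2×62] = 2×168 mm, A_gv = 2688, A_nv = 2×(168 − 2.5×26)×8 = 1648 mm²; tension across gage: (174 − 2×26)×8 = 976 mm². R_n = min(0.6×400×1648, 0.6×250×2688) + 1.0×400×976 = min(395.52, 403.2) + 390.4 = 785.92 kN. φR_n = 0.75 × 785.92 = 589.4 kN.
Governing: min(1203.4, 933.1, 686.4, 589.4) = 589.4 kN → block shear.

589.4 kN (block shear governs)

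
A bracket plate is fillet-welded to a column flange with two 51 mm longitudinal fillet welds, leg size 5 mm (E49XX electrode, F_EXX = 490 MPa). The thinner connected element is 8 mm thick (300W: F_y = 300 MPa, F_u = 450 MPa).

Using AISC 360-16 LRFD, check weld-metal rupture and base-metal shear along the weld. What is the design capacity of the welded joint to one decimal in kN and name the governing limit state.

79.5 kN (weld metal governs)

Weld metal: throat = 0.707×5 = 3.535 mm, L = 2×51 = 102 mm. φR_n = 0.75 × 0.6 × 490 × 3.535 × 102 = 79.5 kN.
Base metal shear (8 mm plate): yield φR_n = 1.0×0.6×300×8×102 = 146.9 kN; rupture φR_n = 0.75×0.6×450×8×102 = 165.2 kN; take 146.9 kN (yield).
Governing: min(79.5, 146.9) = 79.5 kN → weld metal.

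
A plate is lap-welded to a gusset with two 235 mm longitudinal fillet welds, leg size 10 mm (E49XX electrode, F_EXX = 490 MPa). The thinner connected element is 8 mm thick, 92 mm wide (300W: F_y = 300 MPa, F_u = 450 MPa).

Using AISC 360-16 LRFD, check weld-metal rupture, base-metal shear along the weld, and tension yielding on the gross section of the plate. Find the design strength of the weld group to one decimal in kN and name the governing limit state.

Weld metal: throat = 0.707×10 = 7.07 mm, L = 2×235 = 470 mm. φR_n = 0.75 × 0.6 × 490 × 7.07 × 470 = 732.7 kN.
Base metal shear (8 mm plate): yield φR_n = 1.0×0.6×300×8×470 = 676.8 kN; rupture φR_n = 0.75×0.6×450×8×470 = 761.4 kN; take 676.8 kN (yield).
Tension yield (gross): A_g = 92×8 = 736 mm². φR_n = 0.90 × 300 × 736 = 198.7 kN.
Governing: min(732.7, 676.8, 198.7) = 198.7 kN → gross-section yield.

198.7 kN (gross-section yield governs)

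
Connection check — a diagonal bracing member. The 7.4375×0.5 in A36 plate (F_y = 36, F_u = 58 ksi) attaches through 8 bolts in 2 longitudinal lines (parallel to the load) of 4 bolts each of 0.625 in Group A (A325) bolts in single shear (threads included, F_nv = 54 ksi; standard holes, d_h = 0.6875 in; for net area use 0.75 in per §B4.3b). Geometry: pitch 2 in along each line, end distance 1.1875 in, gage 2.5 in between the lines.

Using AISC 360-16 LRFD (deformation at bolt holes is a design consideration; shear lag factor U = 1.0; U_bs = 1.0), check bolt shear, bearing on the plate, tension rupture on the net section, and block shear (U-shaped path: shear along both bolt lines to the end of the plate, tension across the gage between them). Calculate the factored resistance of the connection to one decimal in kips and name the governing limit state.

99.4 kips (bolt shear governs)

Bolt shear: A_b = π(0.625)²/4 = 0.3068 in². φR_n = 0.75 × 54 × 0.3068 × 8 × 1 = 99.4 kips.
Bearing (0.5 in plate, F_u = 58 ksi): end bolts L_c = 1.1875 − 0.6875/2 = 0.84375, R_n = min(1.2×0.84375×0.5×58, 2.4×0.625×0.5×58) = 29.363 kips/bolt; interior L_c = 2 − 0.6875 = 1.3125, R_n = 43.5 kips/bolt. φR_n = 0.75 × (2×29.363 + 6×43.5) = 239.8 kips.
Tension rupture (net): A_n = (7.4375 − 2×0.75)×0.5 = 2.9688 in² (U = 1.0, A_e = A_n). φR_n = 0.75 × 58 × 2.9688 = 129.1 kips.
Block shear: shear path 2×[1.1875+3×2] = 2×7.1875 in, A_gv = 7.1875, A_nv = 2×(7.1875 − 3.5×0.75)×0.5 = 4.5625 in²; tension across gage: (2.5 − 1×0.75)×0.5 = 0.875 in². R_n = min(0.6×58×4.5625, 0.6×36×7.1875) + 1.0×58×0.875 = min(158.78, 155.25) + 50.75 = 206 kips. φR_n = 0.75 × 206 = 154.5 kips.
Governing: min(99.4, 239.8, 129.1, 154.5) = 99.4 kips → bolt shear.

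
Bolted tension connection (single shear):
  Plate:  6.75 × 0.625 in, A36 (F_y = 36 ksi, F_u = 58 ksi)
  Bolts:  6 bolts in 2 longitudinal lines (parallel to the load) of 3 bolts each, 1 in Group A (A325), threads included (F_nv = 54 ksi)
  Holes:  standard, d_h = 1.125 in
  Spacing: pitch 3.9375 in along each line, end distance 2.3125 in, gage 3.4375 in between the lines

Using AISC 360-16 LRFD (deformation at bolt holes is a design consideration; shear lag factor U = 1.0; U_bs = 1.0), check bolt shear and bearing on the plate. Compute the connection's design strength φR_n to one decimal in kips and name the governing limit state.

190.9 kips (bolt shear governs)

Bolt shear: A_b = π(1)²/4 = 0.7854 in². φR_n = 0.75 × 54 × 0.7854 × 6 × 1 = 190.9 kips.
Bearing (0.625 in plate, F_u = 58 ksi): end bolts L_c = 2.3125 − 1.125/2 = 1.75, R_n = min(1.2×1.75×0.625×58, 2.4×1×0.625×58) = 76.125 kips/bolt; interior L_c = 3.9375 − 1.125 = 2.8125, R_n = 87 kips/bolt. φR_n = 0.75 × (2×76.125 + 4×87) = 375.2 kips.
Governing: min(190.9, 375.2) = 190.9 kips → bolt shear.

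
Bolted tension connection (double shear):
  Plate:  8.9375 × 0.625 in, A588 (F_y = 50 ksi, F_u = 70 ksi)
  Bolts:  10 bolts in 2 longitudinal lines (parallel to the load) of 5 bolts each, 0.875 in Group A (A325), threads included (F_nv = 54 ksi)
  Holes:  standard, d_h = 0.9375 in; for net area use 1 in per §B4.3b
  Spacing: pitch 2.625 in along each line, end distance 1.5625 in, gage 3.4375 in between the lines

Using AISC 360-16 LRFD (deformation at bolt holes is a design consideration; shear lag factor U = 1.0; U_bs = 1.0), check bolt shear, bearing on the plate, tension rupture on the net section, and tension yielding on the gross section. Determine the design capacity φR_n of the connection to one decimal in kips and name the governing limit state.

227.6 kips (net-section rupture governs)

Bolt shear: A_b = π(0.875)²/4 = 0.60132 in². φR_n = 0.75 × 54 × 0.60132 × 10 × 2 = 487.1 kips.
Bearing (0.625 in plate, F_u = 70 ksi): end bolts L_c = 1.5625 − 0.9375/2 = 1.09375, R_n = min(1.2×1.09375×0.625×70, 2.4×0.875×0.625×70) = 57.422 kips/bolt; interior L_c = 2.625 − 0.9375 = 1.6875, R_n = 88.594 kips/bolt. φR_n = 0.75 × (2×57.422 + 8×88.594) = 617.7 kips.
Tension rupture (net): A_n = (8.9375 − 2×1)×0.625 = 4.3359 in² (U = 1.0, A_e = A_n). φR_n = 0.75 × 70 × 4.3359 = 227.6 kips.
Tension yield (gross): A_g = 8.9375×0.625 = 5.5859 in². φR_n = 0.90 × 50 × 5.5859 = 251.4 kips.
Governing: min(487.1, 617.7, 227.6, 251.4) = 227.6 kips → net-section rupture.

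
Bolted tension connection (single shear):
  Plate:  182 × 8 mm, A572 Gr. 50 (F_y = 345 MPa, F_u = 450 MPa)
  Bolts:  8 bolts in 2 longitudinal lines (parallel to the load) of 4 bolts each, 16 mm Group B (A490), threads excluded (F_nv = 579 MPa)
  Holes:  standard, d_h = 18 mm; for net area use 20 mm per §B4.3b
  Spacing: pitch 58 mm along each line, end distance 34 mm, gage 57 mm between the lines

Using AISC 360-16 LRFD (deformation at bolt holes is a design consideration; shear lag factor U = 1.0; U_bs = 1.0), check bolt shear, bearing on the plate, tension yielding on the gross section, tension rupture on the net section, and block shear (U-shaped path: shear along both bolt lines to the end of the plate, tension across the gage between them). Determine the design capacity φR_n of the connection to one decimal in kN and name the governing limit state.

Bolt shear: A_b = π(16)²/4 = 201.06 mm². φR_n = 0.75 × 579 × 201.06 × 8 × 1 = 698.5 kN.
Bearing (8 mm plate, F_u = 450 MPa): end bolts L_c = 34 − 18/2 = 25, R_n = min(1.2×25×8×450, 2.4×16×8×450) = 108 kN/bolt; interior L_c = 58 − 18 = 40, R_n = 138.24 kN/bolt. φR_n = 0.75 × (2×108 + 6×138.24) = 784.1 kN.
Tension yield (gross): A_g = 182×8 = 1456 mm². φR_n = 0.90 × 345 × 1456 = 452.1 kN.
Tension rupture (net): A_n = (182 − 2×20)×8 = 1136 mm² (U = 1.0, A_e = A_n). φR_n = 0.75 × 450 × 1136 = 383.4 kN.
Block shear: shear path 2×[34+3×58] = 2×208 mm, A_gv = 3328, A_nv = 2×(208 − 3.5×20)×8 = 2208 mm²; tension across gage: (57 − 1×20)×8 = 296 mm². R_n = min(0.6×450×2208, 0.6×345×3328) + 1.0×450×296 = min(596.16, 688.9) + 133.2 = 729.36 kN. φR_n = 0.75 × 729.36 = 547.0 kN.
Governing: min(698.5, 784.1, 452.1, 383.4, 547.0) = 383.4 kN → net-section rupture.

383.4 kN (net-section rupture governs)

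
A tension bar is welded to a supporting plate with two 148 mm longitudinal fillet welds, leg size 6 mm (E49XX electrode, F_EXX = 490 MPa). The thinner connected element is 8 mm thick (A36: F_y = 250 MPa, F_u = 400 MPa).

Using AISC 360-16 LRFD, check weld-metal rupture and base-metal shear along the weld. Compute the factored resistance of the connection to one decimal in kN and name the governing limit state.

Weld metal: throat = 0.707×6 = 4.242 mm, L = 2×148 = 296 mm. φR_n = 0.75 × 0.6 × 490 × 4.242 × 296 = 276.9 kN.
Base metal shear (8 mm plate): yield φR_n = 1.0×0.6×250×8×296 = 355.2 kN; rupture φR_n = 0.75×0.6×400×8×296 = 426.2 kN; take 355.2 kN (yield).
Governing: min(276.9, 355.2) = 276.9 kN → weld metal.

276.9 kN (weld metal governs)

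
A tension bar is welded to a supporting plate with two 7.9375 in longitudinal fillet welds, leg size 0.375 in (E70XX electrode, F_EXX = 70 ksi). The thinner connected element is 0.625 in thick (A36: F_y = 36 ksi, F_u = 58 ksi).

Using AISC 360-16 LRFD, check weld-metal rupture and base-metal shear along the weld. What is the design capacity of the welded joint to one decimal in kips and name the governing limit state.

Weld metal: throat = 0.707×0.375 = 0.26513 in, L = 2×7.9375 = 15.875 in. φR_n = 0.75 × 0.6 × 70 × 0.26513 × 15.875 = 132.6 kips.
Base metal shear (0.625 in plate): yield φR_n = 1.0×0.6×36×0.625×15.875 = 214.3 kips; rupture φR_n = 0.75×0.6×58×0.625×15.875 = 259.0 kips; take 214.3 kips (yield).
Governing: min(132.6, 214.3) = 132.6 kips → weld metal.

132.6 kips (weld metal governs)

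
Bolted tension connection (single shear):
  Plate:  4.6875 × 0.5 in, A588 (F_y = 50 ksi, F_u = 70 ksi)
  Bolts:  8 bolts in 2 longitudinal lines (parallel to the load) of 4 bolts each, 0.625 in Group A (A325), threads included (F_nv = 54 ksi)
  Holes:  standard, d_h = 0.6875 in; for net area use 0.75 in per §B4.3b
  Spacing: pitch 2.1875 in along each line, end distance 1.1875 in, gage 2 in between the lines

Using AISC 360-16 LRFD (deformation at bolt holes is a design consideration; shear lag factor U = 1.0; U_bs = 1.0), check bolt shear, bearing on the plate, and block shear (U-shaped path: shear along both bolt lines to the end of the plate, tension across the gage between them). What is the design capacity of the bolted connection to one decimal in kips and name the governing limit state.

Bolt shear: A_b = π(0.625)²/4 = 0.3068 in². φR_n = 0.75 × 54 × 0.3068 × 8 × 1 = 99.4 kips.
Bearing (0.5 in plate, F_u = 70 ksi): end bolts L_c = 1.1875 − 0.6875/2 = 0.84375, R_n = min(1.2×0.84375×0.5×70, 2.4×0.625×0.5×70) = 35.438 kips/bolt; interior L_c = 2.1875 − 0.6875 = 1.5, R_n = 52.5 kips/bolt. φR_n = 0.75 × (2×35.438 + 6×52.5) = 289.4 kips.
Block shear: shear path 2×[1.1875+3×2.1875] = 2×7.75 in, A_gv = 7.75, A_nv = 2×(7.75 − 3.5×0.75)×0.5 = 5.125 in²; tension across gage: (2 − 1×0.75)×0.5 = 0.625 in². R_n = min(0.6×70×5.125, 0.6×50×7.75) + 1.0×70×0.625 = min(215.25, 232.5) + 43.75 = 259 kips. φR_n = 0.75 × 259 = 194.3 kips.
Governing: min(99.4, 289.4, 194.3) = 99.4 kips → bolt shear.

99.4 kips (bolt shear governs)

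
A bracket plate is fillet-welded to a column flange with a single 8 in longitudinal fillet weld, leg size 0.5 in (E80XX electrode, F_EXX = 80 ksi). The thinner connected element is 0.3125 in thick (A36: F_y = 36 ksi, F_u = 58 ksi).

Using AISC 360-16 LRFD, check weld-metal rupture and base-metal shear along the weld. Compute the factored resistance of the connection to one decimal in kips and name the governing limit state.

Weld metal: throat = 0.707×0.5 = 0.3535 in, L = 8 in. φR_n = 0.75 × 0.6 × 80 × 0.3535 × 8 = 101.8 kips.
Base metal shear (0.3125 in plate): yield φR_n = 1.0×0.6×36×0.3125×8 = 54.0 kips; rupture φR_n = 0.75×0.6×58×0.3125×8 = 65.3 kips; take 54.0 kips (yield).
Governing: min(101.8, 54.0) = 54.0 kips → base-metal shear.

54.0 kips (base-metal shear governs)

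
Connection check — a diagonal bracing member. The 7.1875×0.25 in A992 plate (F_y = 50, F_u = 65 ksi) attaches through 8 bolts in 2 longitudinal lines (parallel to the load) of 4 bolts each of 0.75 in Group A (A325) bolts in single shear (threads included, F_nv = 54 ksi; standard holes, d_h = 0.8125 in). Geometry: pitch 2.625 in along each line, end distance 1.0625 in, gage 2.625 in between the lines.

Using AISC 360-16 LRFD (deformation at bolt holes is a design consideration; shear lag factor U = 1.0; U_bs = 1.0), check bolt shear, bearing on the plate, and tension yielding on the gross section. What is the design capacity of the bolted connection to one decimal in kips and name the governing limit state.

80.9 kips (gross-section yield governs)

Bolt shear: A_b = π(0.75)²/4 = 0.44179 in². φR_n = 0.75 × 54 × 0.44179 × 8 × 1 = 143.1 kips.
Bearing (0.25 in plate, F_u = 65 ksi): end bolts L_c = 1.0625 − 0.8125/2 = 0.65625, R_n = min(1.2×0.65625×0.25×65, 2.4×0.75×0.25×65) = 12.797 kips/bolt; interior L_c = 2.625 − 0.8125 = 1.8125, R_n = 29.25 kips/bolt. φR_n = 0.75 × (2×12.797 + 6×29.25) = 150.8 kips.
Tension yield (gross): A_g = 7.1875×0.25 = 1.7969 in². φR_n = 0.90 × 50 × 1.7969 = 80.9 kips.
Governing: min(143.1, 150.8, 80.9) = 80.9 kips → gross-section yield.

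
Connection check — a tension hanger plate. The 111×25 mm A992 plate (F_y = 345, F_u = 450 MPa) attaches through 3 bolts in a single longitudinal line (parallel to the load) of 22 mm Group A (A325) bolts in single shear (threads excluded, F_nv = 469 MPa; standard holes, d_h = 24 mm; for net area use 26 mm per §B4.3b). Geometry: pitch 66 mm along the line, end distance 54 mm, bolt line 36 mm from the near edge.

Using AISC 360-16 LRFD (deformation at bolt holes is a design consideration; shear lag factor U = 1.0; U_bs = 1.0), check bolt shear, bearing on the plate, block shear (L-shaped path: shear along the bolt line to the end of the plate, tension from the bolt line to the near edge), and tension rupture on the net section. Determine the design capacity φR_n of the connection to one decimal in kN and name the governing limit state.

401.1 kN (bolt shear governs)

Bolt shear: A_b = π(22)²/4 = 380.13 mm². φR_n = 0.75 × 469 × 380.13 × 3 × 1 = 401.1 kN.
Bearing (25 mm plate, F_u = 450 MPa): end bolts L_c = 54 − 24/2 = 42, R_n = min(1.2×42×25×450, 2.4×22×25×450) = 567 kN/bolt; interior L_c = 66 − 24 = 42, R_n = 567 kN/bolt. φR_n = 0.75 × (1×567 + 2×567) = 1275.8 kN.
Block shear: shear path 1×[54+2×66] = 1×186 mm, A_gv = 4650, A_nv = 1×(186 − 2.5×26)×25 = 3025 mm²; tension to near edge: (36 − 0.5×26)×25 = 575 mm². R_n = min(0.6×450×3025, 0.6×345×4650) + 1.0×450×575 = min(816.75, 962.55) + 258.75 = 1075.5 kN. φR_n = 0.75 × 1075.5 = 806.6 kN.
Tension rupture (net): A_n = (111 − 1×26)×25 = 2125 mm² (U = 1.0, A_e = A_n). φR_n = 0.75 × 450 × 2125 = 717.2 kN.
Governing: min(401.1, 1275.8, 806.6, 717.2) = 401.1 kN → bolt shear.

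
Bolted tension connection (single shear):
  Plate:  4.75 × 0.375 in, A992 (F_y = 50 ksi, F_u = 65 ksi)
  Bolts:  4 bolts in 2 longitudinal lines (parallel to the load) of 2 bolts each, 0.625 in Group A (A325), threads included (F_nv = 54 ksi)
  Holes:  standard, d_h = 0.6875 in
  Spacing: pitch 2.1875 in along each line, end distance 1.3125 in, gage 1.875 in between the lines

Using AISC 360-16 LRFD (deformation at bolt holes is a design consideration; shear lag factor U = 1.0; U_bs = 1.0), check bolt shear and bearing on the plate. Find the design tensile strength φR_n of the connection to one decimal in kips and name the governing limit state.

Bolt shear: A_b = π(0.625)²/4 = 0.3068 in². φR_n = 0.75 × 54 × 0.3068 × 4 × 1 = 49.7 kips.
Bearing (0.375 in plate, F_u = 65 ksi): end bolts L_c = 1.3125 − 0.6875/2 = 0.96875, R_n = min(1.2×0.96875×0.375×65, 2.4×0.625×0.375×65) = 28.336 kips/bolt; interior L_c = 2.1875 − 0.6875 = 1.5, R_n = 36.563 kips/bolt. φR_n = 0.75 × (2×28.336 + 2×36.563) = 97.3 kips.
Governing: min(49.7, 97.3) = 49.7 kips → bolt shear.

49.7 kips (bolt shear governs)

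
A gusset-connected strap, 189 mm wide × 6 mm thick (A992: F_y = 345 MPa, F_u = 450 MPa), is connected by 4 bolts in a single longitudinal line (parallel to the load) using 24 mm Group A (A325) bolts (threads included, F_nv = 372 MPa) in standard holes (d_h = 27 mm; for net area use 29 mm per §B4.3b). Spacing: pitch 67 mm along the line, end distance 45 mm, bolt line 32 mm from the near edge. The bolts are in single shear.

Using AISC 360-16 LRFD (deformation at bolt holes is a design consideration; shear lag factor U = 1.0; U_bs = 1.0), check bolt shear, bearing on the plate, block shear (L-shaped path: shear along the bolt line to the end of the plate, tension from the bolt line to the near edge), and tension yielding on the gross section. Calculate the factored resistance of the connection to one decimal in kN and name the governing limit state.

211.0 kN (block shear governs)

Bolt shear: A_b = π(24)²/4 = 452.39 mm². φR_n = 0.75 × 372 × 452.39 × 4 × 1 = 504.9 kN.
Bearing (6 mm plate, F_u = 450 MPa): end bolts L_c = 45 − 27/2 = 31.5, R_n = min(1.2×31.5×6×450, 2.4×24×6×450) = 102.06 kN/bolt; interior L_c = 67 − 27 = 40, R_n = 129.6 kN/bolt. φR_n = 0.75 × (1×102.06 + 3×129.6) = 368.1 kN.
Block shear: shear path 1×[45+3×67] = 1×246 mm, A_gv = 1476, A_nv = 1×(246 − 3.5×29)×6 = 867 mm²; tension to near edge: (32 − 0.5×29)×6 = 105 mm². R_n = min(0.6×450×867, 0.6×345×1476) + 1.0×450×105 = min(234.09, 305.53) + 47.25 = 281.34 kN. φR_n = 0.75 × 281.34 = 211.0 kN.
Tension yield (gross): A_g = 189×6 = 1134 mm². φR_n = 0.90 × 345 × 1134 = 352.1 kN.
Governing: min(504.9, 368.1, 211.0, 352.1) = 211.0 kN → block shear.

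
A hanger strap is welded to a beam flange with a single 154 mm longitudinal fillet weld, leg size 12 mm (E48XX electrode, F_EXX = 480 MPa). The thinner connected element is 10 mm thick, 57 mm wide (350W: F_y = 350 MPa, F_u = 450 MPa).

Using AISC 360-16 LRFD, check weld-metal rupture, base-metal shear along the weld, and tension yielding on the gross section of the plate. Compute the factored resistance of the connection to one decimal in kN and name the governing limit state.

179.6 kN (gross-section yield governs)

Weld metal: throat = 0.707×12 = 8.484 mm, L = 154 mm. φR_n = 0.75 × 0.6 × 480 × 8.484 × 154 = 282.2 kN.
Base metal shear (10 mm plate): yield φR_n = 1.0×0.6×350×10×154 = 323.4 kN; rupture φR_n = 0.75×0.6×450×10×154 = 311.9 kN; take 311.9 kN (rupture).
Tension yield (gross): A_g = 57×10 = 570 mm². φR_n = 0.90 × 350 × 570 = 179.6 kN.
Governing: min(282.2, 311.9, 179.6) = 179.6 kN → gross-section yield.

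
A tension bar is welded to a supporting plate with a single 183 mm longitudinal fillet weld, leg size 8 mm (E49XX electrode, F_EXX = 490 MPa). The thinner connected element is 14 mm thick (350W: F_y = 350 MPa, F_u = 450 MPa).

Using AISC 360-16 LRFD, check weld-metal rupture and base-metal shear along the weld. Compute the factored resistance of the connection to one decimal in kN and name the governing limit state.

228.2 kN (weld metal governs)

Weld metal: throat = 0.707×8 = 5.656 mm, L = 183 mm. φR_n = 0.75 × 0.6 × 490 × 5.656 × 183 = 228.2 kN.
Base metal shear (14 mm plate): yield φR_n = 1.0×0.6×350×14×183 = 538.0 kN; rupture φR_n = 0.75×0.6×450×14×183 = 518.8 kN; take 518.8 kN (rupture).
Governing: min(228.2, 518.8) = 228.2 kN → weld metal.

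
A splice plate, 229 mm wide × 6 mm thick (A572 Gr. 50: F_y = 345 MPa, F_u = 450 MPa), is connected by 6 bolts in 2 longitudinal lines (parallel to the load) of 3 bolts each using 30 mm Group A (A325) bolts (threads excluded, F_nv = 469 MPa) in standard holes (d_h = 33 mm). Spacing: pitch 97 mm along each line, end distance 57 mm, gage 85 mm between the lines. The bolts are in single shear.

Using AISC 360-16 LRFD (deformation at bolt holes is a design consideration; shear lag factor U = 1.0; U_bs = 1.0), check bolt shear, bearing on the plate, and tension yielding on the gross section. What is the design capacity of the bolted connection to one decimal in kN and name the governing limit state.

426.6 kN (gross-section yield governs)

Bolt shear: A_b = π(30)²/4 = 706.86 mm². φR_n = 0.75 × 469 × 706.86 × 6 × 1 = 1491.8 kN.
Bearing (6 mm plate, F_u = 450 MPa): end bolts L_c = 57 − 33/2 = 40.5, R_n = min(1.2×40.5×6×450, 2.4×30×6×450) = 131.22 kN/bolt; interior L_c = 97 − 33 = 64, R_n = 194.4 kN/bolt. φR_n = 0.75 × (2×131.22 + 4×194.4) = 780.0 kN.
Tension yield (gross): A_g = 229×6 = 1374 mm². φR_n = 0.90 × 345 × 1374 = 426.6 kN.
Governing: min(1491.8, 780.0, 426.6) = 426.6 kN → gross-section yield.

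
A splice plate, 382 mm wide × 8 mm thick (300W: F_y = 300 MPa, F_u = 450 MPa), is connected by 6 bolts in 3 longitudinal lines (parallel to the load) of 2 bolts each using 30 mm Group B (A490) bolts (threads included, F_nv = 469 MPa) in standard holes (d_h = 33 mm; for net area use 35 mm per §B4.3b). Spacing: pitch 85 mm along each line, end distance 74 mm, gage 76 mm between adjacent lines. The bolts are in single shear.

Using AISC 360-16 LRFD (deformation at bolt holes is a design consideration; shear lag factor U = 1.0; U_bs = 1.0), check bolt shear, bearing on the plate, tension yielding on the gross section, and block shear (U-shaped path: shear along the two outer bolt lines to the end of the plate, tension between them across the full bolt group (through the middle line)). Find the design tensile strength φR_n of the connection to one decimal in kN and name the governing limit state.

Bolt shear: A_b = π(30)²/4 = 706.86 mm². φR_n = 0.75 × 469 × 706.86 × 6 × 1 = 1491.8 kN.
Bearing (8 mm plate, F_u = 450 MPa): end bolts L_c = 74 − 33/2 = 57.5, R_n = min(1.2×57.5×8×450, 2.4×30×8×450) = 248.4 kN/bolt; interior L_c = 85 − 33 = 52, R_n = 224.64 kN/bolt. φR_n = 0.75 × (3×248.4 + 3×224.64) = 1064.3 kN.
Tension yield (gross): A_g = 382×8 = 3056 mm². φR_n = 0.90 × 300 × 3056 = 825.1 kN.
Block shear: shear path 2×[74+1×85] = 2×159 mm, A_gv = 2544, A_nv = 2×(159 − 1.5×35)×8 = 1704 mm²; tension across gage: (152 − 2×35)×8 = 656 mm². R_n = min(0.6×450×1704, 0.6×300×2544) + 1.0×450×656 = min(460.08, 457.92) + 295.2 = 753.12 kN. φR_n = 0.75 × 753.12 = 564.8 kN.
Governing: min(1491.8, 1064.3, 825.1, 564.8) = 564.8 kN → block shear.

564.8 kN (block shear governs)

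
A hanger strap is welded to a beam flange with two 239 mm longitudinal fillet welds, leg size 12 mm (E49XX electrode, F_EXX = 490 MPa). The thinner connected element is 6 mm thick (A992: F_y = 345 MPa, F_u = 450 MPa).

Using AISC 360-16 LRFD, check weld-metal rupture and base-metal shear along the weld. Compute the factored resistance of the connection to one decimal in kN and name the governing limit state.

580.8 kN (base-metal shear governs)

Weld metal: throat = 0.707×12 = 8.484 mm, L = 2×239 = 478 mm. φR_n = 0.75 × 0.6 × 490 × 8.484 × 478 = 894.2 kN.
Base metal shear (6 mm plate): yield φR_n = 1.0×0.6×345×6×478 = 593.7 kN; rupture φR_n = 0.75×0.6×450×6×478 = 580.8 kN; take 580.8 kN (rupture).
Governing: min(894.2, 580.8) = 580.8 kN → base-metal shear.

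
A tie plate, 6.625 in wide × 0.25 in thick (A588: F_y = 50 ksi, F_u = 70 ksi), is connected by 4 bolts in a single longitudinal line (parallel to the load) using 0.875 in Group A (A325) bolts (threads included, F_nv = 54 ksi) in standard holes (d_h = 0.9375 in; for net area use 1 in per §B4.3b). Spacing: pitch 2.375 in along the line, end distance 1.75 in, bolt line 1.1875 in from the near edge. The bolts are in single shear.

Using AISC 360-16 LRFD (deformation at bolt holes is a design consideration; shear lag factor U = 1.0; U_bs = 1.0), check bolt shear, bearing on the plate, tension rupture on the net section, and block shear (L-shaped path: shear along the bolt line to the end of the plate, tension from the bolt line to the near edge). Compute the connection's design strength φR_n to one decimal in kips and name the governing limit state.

51.4 kips (block shear governs)

Bolt shear: A_b = π(0.875)²/4 = 0.60132 in². φR_n = 0.75 × 54 × 0.60132 × 4 × 1 = 97.4 kips.
Bearing (0.25 in plate, F_u = 70 ksi): end bolts L_c = 1.75 − 0.9375/2 = 1.28125, R_n = min(1.2×1.28125×0.25×70, 2.4×0.875×0.25×70) = 26.906 kips/bolt; interior L_c = 2.375 − 0.9375 = 1.4375, R_n = 30.188 kips/bolt. φR_n = 0.75 × (1×26.906 + 3×30.188) = 88.1 kips.
Tension rupture (net): A_n = (6.625 − 1×1)×0.25 = 1.4063 in² (U = 1.0, A_e = A_n). φR_n = 0.75 × 70 × 1.4063 = 73.8 kips.
Block shear: shear path 1×[1.75+3×2.375] = 1×8.875 in, A_gv = 2.2188, A_nv = 1×(8.875 − 3.5×1)×0.25 = 1.3438 in²; tension to near edge: (1.1875 − 0.5×1)×0.25 = 0.17188 in². R_n = min(0.6×70×1.3438, 0.6×50×2.2188) + 1.0×70×0.17188 = min(56.44, 66.564) + 12.032 = 68.472 kips. φR_n = 0.75 × 68.472 = 51.4 kips.
Governing: min(97.4, 88.1, 73.8, 51.4) = 51.4 kips → block shear.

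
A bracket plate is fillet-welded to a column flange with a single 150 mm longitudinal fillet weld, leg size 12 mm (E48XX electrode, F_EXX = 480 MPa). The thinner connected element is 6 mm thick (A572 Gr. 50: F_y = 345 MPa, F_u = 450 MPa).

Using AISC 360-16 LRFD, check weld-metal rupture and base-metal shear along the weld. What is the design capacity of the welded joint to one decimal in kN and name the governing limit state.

182.3 kN (base-metal shear governs)

Weld metal: throat = 0.707×12 = 8.484 mm, L = 150 mm. φR_n = 0.75 × 0.6 × 480 × 8.484 × 150 = 274.9 kN.
Base metal shear (6 mm plate): yield φR_n = 1.0×0.6×345×6×150 = 186.3 kN; rupture φR_n = 0.75×0.6×450×6×150 = 182.3 kN; take 182.3 kN (rupture).
Governing: min(274.9, 182.3) = 182.3 kN → base-metal shear.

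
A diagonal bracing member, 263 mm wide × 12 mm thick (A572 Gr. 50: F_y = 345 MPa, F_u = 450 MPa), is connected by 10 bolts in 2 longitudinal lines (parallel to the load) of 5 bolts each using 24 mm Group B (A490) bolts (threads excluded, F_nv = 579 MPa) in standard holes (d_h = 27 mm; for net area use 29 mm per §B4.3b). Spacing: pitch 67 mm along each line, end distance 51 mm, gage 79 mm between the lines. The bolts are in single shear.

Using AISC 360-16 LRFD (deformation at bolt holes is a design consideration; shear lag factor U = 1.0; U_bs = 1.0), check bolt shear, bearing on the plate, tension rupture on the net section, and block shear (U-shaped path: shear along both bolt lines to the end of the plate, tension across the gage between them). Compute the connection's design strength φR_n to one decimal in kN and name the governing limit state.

830.3 kN (net-section rupture governs)

Bolt shear: A_b = π(24)²/4 = 452.39 mm². φR_n = 0.75 × 579 × 452.39 × 10 × 1 = 1964.5 kN.
Bearing (12 mm plate, F_u = 450 MPa): end bolts L_c = 51 − 27/2 = 37.5, R_n = min(1.2×37.5×12×450, 2.4×24×12×450) = 243 kN/bolt; interior L_c = 67 − 27 = 40, R_n = 259.2 kN/bolt. φR_n = 0.75 × (2×243 + 8×259.2) = 1919.7 kN.
Tension rupture (net): A_n = (263 − 2×29)×12 = 2460 mm² (U = 1.0, A_e = A_n). φR_n = 0.75 × 450 × 2460 = 830.3 kN.
Block shear: shear path 2×[51+4×67] = 2×319 mm, A_gv = 7656, A_nv = 2×(319 − 4.5×29)×12 = 4524 mm²; tension across gage: (79 − 1×29)×12 = 600 mm². R_n = min(0.6×450×4524, 0.6×345×7656) + 1.0×450×600 = min(1221.5, 1584.8) + 270 = 1491.5 kN. φR_n = 0.75 × 1491.5 = 1118.6 kN.
Governing: min(1964.5, 1919.7, 830.3, 1118.6) = 830.3 kN → net-section rupture.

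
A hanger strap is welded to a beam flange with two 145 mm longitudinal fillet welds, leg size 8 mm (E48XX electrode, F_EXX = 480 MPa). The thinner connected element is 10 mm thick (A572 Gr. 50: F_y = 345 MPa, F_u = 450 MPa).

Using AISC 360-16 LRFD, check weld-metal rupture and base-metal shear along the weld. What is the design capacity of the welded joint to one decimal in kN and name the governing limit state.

354.3 kN (weld metal governs)

Weld metal: throat = 0.707×8 = 5.656 mm, L = 2×145 = 290 mm. φR_n = 0.75 × 0.6 × 480 × 5.656 × 290 = 354.3 kN.
Base metal shear (10 mm plate): yield φR_n = 1.0×0.6×345×10×290 = 600.3 kN; rupture φR_n = 0.75×0.6×450×10×290 = 587.3 kN; take 587.3 kN (rupture).
Governing: min(354.3, 587.3) = 354.3 kN → weld metal.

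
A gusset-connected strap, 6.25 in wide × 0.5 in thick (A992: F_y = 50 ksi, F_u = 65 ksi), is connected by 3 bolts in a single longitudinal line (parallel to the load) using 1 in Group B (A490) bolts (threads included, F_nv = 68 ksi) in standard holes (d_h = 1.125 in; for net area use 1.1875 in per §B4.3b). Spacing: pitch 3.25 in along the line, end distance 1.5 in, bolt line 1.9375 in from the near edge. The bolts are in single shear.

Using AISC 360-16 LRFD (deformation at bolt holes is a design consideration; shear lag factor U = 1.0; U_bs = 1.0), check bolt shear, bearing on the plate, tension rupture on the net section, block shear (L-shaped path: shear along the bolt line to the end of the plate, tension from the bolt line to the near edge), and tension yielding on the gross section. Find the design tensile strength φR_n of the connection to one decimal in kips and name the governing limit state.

106.3 kips (block shear governs)

Bolt shear: A_b = π(1)²/4 = 0.7854 in². φR_n = 0.75 × 68 × 0.7854 × 3 × 1 = 120.2 kips.
Bearing (0.5 in plate, F_u = 65 ksi): end bolts L_c = 1.5 − 1.125/2 = 0.9375, R_n = min(1.2×0.9375×0.5×65, 2.4×1×0.5×65) = 36.563 kips/bolt; interior L_c = 3.25 − 1.125 = 2.125, R_n = 78 kips/bolt. φR_n = 0.75 × (1×36.563 + 2×78) = 144.4 kips.
Tension rupture (net): A_n = (6.25 − 1×1.1875)×0.5 = 2.5313 in² (U = 1.0, A_e = A_n). φR_n = 0.75 × 65 × 2.5313 = 123.4 kips.
Block shear: shear path 1×[1.5+2×3.25] = 1×8 in, A_gv = 4, A_nv = 1×(8 − 2.5×1.1875)×0.5 = 2.5156 in²; tension to near edge: (1.9375 − 0.5×1.1875)×0.5 = 0.67188 in². R_n = min(0.6×65×2.5156, 0.6×50×4) + 1.0×65×0.67188 = min(98.108, 120) + 43.672 = 141.78 kips. φR_n = 0.75 × 141.78 = 106.3 kips.
Tension yield (gross): A_g = 6.25×0.5 = 3.125 in². φR_n = 0.90 × 50 × 3.125 = 140.6 kips.
Governing: min(120.2, 144.4, 123.4, 106.3, 140.6) = 106.3 kips → block shear.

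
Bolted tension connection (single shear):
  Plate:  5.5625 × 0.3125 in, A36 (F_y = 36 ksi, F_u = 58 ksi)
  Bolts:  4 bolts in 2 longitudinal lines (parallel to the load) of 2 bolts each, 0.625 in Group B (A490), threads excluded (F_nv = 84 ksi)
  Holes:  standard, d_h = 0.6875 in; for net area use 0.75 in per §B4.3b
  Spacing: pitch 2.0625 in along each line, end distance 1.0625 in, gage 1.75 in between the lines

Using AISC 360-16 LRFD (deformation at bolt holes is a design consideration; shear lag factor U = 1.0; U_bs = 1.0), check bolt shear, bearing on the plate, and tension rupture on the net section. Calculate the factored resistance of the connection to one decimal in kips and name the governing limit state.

55.2 kips (net-section rupture governs)

Bolt shear: A_b = π(0.625)²/4 = 0.3068 in². φR_n = 0.75 × 84 × 0.3068 × 4 × 1 = 77.3 kips.
Bearing (0.3125 in plate, F_u = 58 ksi): end bolts L_c = 1.0625 − 0.6875/2 = 0.71875, R_n = min(1.2×0.71875×0.3125×58, 2.4×0.625×0.3125×58) = 15.633 kips/bolt; interior L_c = 2.0625 − 0.6875 = 1.375, R_n = 27.188 kips/bolt. φR_n = 0.75 × (2×15.633 + 2×27.188) = 64.2 kips.
Tension rupture (net): A_n = (5.5625 − 2×0.75)×0.3125 = 1.2695 in² (U = 1.0, A_e = A_n). φR_n = 0.75 × 58 × 1.2695 = 55.2 kips.
Governing: min(77.3, 64.2, 55.2) = 55.2 kips → net-section rupture.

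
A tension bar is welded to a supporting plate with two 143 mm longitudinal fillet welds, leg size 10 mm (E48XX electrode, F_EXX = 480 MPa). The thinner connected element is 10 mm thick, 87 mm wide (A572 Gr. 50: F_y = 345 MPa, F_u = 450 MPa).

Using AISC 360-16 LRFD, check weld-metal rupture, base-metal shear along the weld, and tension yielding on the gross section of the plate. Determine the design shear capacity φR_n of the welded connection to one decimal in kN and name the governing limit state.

270.1 kN (gross-section yield governs)

Weld metal: throat = 0.707×10 = 7.07 mm, L = 2×143 = 286 mm. φR_n = 0.75 × 0.6 × 480 × 7.07 × 286 = 436.8 kN.
Base metal shear (10 mm plate): yield φR_n = 1.0×0.6×345×10×286 = 592.0 kN; rupture φR_n = 0.75×0.6×450×10×286 = 579.2 kN; take 579.2 kN (rupture).
Tension yield (gross): A_g = 87×10 = 870 mm². φR_n = 0.90 × 345 × 870 = 270.1 kN.
Governing: min(436.8, 579.2, 270.1) = 270.1 kN → gross-section yield.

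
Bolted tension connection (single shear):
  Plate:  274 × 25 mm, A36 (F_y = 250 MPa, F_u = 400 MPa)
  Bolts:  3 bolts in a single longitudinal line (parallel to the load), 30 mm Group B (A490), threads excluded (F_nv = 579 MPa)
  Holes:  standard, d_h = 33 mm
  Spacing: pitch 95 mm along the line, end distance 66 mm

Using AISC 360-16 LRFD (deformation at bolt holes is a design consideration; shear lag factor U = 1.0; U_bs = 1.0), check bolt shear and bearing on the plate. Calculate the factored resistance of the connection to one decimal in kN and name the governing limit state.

920.9 kN (bolt shear governs)

Bolt shear: A_b = π(30)²/4 = 706.86 mm². φR_n = 0.75 × 579 × 706.86 × 3 × 1 = 920.9 kN.
Bearing (25 mm plate, F_u = 400 MPa): end bolts L_c = 66 − 33/2 = 49.5, R_n = min(1.2×49.5×25×400, 2.4×30×25×400) = 594 kN/bolt; interior L_c = 95 − 33 = 62, R_n = 720 kN/bolt. φR_n = 0.75 × (1×594 + 2×720) = 1525.5 kN.
Governing: min(920.9, 1525.5) = 920.9 kN → bolt shear.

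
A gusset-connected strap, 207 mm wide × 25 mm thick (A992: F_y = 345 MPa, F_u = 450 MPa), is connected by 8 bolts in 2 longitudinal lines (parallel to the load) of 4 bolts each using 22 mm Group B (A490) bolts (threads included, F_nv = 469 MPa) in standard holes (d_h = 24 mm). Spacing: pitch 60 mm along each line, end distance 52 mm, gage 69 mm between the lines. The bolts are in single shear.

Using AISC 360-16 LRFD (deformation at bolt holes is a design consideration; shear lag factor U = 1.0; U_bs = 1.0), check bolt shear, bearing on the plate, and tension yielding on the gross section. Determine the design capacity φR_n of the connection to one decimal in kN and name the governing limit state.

Bolt shear: A_b = π(22)²/4 = 380.13 mm². φR_n = 0.75 × 469 × 380.13 × 8 × 1 = 1069.7 kN.
Bearing (25 mm plate, F_u = 450 MPa): end bolts L_c = 52 − 24/2 = 40, R_n = min(1.2×40×25×450, 2.4×22×25×450) = 540 kN/bolt; interior L_c = 60 − 24 = 36, R_n = 486 kN/bolt. φR_n = 0.75 × (2×540 + 6×486) = 2997.0 kN.
Tension yield (gross): A_g = 207×25 = 5175 mm². φR_n = 0.90 × 345 × 5175 = 1606.8 kN.
Governing: min(1069.7, 2997.0, 1606.8) = 1069.7 kN → bolt shear.

1069.7 kN (bolt shear governs)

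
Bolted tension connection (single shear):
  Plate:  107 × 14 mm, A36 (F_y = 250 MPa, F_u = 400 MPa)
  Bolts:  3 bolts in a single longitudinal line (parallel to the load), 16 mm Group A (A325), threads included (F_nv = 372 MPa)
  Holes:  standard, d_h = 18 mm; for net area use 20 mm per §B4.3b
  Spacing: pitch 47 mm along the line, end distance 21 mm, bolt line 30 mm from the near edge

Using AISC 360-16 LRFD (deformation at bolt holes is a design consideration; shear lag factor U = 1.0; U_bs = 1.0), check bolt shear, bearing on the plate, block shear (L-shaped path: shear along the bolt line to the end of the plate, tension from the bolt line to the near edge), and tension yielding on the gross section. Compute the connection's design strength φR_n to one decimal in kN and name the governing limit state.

Bolt shear: A_b = π(16)²/4 = 201.06 mm². φR_n = 0.75 × 372 × 201.06 × 3 × 1 = 168.3 kN.
Bearing (14 mm plate, F_u = 400 MPa): end bolts L_c = 21 − 18/2 = 12, R_n = min(1.2×12×14×400, 2.4×16×14×400) = 80.64 kN/bolt; interior L_c = 47 − 18 = 29, R_n = 194.88 kN/bolt. φR_n = 0.75 × (1×80.64 + 2×194.88) = 352.8 kN.
Block shear: shear path 1×[21+2×47] = 1×115 mm, A_gv = 1610, A_nv = 1×(115 − 2.5×20)×14 = 910 mm²; tension to near edge: (30 − 0.5×20)×14 = 280 mm². R_n = min(0.6×400×910, 0.6×250×1610) + 1.0×400×280 = min(218.4, 241.5) + 112 = 330.4 kN. φR_n = 0.75 × 330.4 = 247.8 kN.
Tension yield (gross): A_g = 107×14 = 1498 mm². φR_n = 0.90 × 250 × 1498 = 337.1 kN.
Governing: min(168.3, 352.8, 247.8, 337.1) = 168.3 kN → bolt shear.

168.3 kN (bolt shear governs)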